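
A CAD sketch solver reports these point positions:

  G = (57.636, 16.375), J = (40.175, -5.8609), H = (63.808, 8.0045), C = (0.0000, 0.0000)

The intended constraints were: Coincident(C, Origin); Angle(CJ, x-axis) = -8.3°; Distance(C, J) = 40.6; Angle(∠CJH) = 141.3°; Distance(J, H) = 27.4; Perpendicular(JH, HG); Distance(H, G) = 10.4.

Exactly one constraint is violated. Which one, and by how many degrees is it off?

Perpendicular(JH, HG) — off by 6.00°.

C = (0.00, 0.00) ✓; CJ at -8.300° ✓; |CJ| = 40.60 ✓; ∠CJH = 141.3° ✓; |JH| = 27.40 ✓; ∠(JH, HG) = 96.00° ✗; |HG| = 10.40 ✓.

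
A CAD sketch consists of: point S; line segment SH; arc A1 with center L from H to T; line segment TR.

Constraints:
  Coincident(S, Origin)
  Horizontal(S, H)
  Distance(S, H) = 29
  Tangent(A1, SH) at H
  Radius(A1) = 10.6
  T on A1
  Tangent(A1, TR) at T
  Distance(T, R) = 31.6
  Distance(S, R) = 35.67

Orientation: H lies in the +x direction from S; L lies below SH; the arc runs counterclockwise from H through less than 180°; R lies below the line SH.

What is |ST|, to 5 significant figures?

20.317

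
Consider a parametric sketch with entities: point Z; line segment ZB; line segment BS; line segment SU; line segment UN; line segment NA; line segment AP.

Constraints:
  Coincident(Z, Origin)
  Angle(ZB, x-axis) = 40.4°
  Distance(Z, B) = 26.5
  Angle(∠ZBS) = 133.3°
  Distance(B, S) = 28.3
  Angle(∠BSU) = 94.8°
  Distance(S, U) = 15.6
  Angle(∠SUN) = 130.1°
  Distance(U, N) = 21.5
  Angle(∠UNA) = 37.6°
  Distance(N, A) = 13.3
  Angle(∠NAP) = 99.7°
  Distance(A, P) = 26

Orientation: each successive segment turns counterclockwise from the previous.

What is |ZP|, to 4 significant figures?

60.33

∠UNA = 37.6° gives NA at 4.600° from the x-axis; with |NA| = 13.3, A = (3.483, 34.15). ∠NAP = 99.7° gives AP at 84.90° from the x-axis; with |AP| = 26.0, P = (5.794, 60.05). Then |ZP| = |P − Z| = 60.33.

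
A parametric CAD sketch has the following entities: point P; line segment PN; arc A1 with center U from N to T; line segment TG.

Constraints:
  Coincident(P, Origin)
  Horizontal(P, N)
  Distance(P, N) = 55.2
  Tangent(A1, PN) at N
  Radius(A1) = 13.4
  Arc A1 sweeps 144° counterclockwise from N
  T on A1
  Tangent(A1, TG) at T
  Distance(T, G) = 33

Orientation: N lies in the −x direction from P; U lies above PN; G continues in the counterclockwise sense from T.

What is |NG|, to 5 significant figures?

47.524

On A1, N sits at bearing -90° from U; a 144° counterclockwise sweep puts T at bearing 54°, so T = U + 13.4·(cos 54°, sin 54°) = (-47.324, 24.241). Tangency of A1 to TG means the radius UT is perpendicular to TG, so TG runs along (−sin 54°, cos 54°); with |TG| = 33.0, G = (-74.021, 43.638). Then |NG| = |G − N| = 47.524.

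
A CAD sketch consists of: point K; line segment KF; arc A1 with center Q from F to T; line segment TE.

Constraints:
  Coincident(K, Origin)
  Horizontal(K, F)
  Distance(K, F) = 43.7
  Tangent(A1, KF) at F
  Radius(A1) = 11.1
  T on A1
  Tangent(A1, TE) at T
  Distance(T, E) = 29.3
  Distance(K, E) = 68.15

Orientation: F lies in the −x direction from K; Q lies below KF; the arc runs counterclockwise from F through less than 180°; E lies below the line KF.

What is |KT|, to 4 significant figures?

55.90

K is at the origin; K and F share the same y with |KF| = 43.7 and F on the −x side, so F = (-43.70, 0.000). A1 meets KF tangentially, so QF is at right angles to KF, so Q = F + (0, -11.1) = (-43.70, -11.10). Since QT ⟂ TE (tangency), |QE| = √(11.1² + 29.3²) = 31.33 regardless of where T sits on A1. So E lies on both circle(K, 68.15) and circle(Q, 31.33); the below-KF intersection is E = (-54.92, -40.36). T is the foot of the tangent from E: T = (-54.80, -11.06).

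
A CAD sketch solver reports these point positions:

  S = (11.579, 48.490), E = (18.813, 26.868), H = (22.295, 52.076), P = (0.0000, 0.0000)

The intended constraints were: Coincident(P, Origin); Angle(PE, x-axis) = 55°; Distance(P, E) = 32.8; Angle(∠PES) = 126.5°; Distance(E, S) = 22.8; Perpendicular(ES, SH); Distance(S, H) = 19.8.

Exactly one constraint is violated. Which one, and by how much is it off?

Distance(S, H) = 19.8 — off by 8.50.

P = (0.00, 0.00) ✓; PE at 55.00° ✓; |PE| = 32.80 ✓; ∠PES = 126.5° ✓; |ES| = 22.80 ✓; ∠(ES, SH) = 90.00° ✓; |SH| = 11.30 ✗.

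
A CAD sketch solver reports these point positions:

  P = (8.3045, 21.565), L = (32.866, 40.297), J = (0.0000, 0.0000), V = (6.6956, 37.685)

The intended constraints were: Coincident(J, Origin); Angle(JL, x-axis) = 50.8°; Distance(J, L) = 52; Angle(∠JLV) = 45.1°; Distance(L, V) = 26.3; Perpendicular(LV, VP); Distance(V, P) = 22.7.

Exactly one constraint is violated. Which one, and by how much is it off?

Distance(V, P) = 22.7 — off by 6.50.

J = (0.00, 0.00) ✓; JL at 50.80° ✓; |JL| = 52.00 ✓; ∠JLV = 45.10° ✓; |LV| = 26.30 ✓; ∠(LV, VP) = 90.00° ✓; |VP| = 16.20 ✗.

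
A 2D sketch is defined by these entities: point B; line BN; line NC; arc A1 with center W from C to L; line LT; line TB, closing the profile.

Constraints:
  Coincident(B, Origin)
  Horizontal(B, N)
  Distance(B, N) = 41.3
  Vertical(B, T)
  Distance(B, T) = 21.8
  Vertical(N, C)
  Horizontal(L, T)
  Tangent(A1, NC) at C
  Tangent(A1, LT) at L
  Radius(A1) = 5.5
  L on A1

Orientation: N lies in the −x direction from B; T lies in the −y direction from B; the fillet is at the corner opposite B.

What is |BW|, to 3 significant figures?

39.3

B is at the origin; BN is horizontal with |BN| = 41.3 and N on the −x side, so N = (-41.3, 0.00). B and T share the same x with |BT| = 21.8 and T on the −y side, so T = (0.00, -21.8). The virtual corner opposite B is at (-41.3, -21.8). Tangency of A1 to NC means the radius WC is perpendicular to NC and tangency of A1 to LT means the radius WL is perpendicular to LT, with radius 5.5, so the center W sits 5.5 in from both sides at W = (-35.8, -16.3). Then |BW| = |W − B| = 39.3.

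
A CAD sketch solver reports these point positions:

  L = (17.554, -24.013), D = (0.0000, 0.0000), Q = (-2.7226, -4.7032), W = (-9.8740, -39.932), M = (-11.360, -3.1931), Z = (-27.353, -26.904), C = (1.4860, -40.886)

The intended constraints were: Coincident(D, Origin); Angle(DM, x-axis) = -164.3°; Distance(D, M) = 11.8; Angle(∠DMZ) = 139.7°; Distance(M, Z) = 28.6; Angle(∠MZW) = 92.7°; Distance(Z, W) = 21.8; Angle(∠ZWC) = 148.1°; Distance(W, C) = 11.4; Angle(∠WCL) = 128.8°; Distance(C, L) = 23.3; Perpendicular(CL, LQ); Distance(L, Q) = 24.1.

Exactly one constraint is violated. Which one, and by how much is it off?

Distance(L, Q) = 24.1 — off by 3.90.

D = (0.00, 0.00) ✓; DM at -164.3° ✓; |DM| = 11.80 ✓; ∠DMZ = 139.7° ✓; |MZ| = 28.60 ✓; ∠MZW = 92.70° ✓; |ZW| = 21.80 ✓; ∠ZWC = 148.1° ✓; |WC| = 11.40 ✓; ∠WCL = 128.8° ✓; |CL| = 23.30 ✓; ∠(CL, LQ) = 90.00° ✓; |LQ| = 28.00 ✗.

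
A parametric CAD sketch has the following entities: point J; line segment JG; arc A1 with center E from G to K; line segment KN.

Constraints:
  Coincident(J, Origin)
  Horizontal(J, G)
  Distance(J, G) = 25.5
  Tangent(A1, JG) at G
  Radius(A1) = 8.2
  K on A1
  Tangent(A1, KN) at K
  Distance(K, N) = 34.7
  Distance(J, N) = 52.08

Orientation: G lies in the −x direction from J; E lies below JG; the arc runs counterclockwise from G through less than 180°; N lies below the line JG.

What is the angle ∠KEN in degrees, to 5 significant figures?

76.704°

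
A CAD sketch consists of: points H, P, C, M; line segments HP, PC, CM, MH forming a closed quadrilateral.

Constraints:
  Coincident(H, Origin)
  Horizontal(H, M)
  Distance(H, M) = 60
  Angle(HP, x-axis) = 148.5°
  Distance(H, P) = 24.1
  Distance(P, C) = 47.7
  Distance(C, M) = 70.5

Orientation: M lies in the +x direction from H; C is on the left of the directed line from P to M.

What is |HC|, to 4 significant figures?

50.39

H is at the origin; HM is horizontal with |HM| = 60.0 and M in +x, so M = (60.0, 0). HP runs at 148.5° with |HP| = 24.1, so P = (-20.55, 12.59). C is determined by |PC| = 47.7 and |CM| = 70.5 together: it lies at the intersection of circle(P, 47.7) and circle(M, 70.5). With |PM| = 81.53, the foot of the radical line on PM is 24.24 from P and the perpendicular offset is √(47.7² − 24.24²) = 41.08. Taking the left-of-PM solution: C = (9.742, 49.44).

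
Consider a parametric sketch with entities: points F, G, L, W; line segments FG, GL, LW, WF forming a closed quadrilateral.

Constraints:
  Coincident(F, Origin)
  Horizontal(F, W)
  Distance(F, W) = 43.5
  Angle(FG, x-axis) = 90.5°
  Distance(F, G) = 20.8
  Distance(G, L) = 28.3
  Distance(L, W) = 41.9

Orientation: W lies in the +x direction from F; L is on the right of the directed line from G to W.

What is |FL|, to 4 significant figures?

7.732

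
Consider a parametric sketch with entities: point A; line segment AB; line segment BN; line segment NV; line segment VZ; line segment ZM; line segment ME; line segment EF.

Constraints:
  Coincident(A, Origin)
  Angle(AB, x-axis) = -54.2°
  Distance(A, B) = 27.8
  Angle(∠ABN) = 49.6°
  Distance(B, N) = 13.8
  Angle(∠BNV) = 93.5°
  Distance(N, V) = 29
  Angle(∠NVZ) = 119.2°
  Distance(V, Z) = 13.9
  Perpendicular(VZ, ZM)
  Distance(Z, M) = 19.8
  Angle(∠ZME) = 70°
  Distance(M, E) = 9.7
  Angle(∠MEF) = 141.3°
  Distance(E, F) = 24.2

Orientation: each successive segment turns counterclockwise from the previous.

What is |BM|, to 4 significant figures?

20.94

A is at the origin; AB runs at -54.2° with length 27.8, so B = (16.26, -22.55). ∠ABN = 49.6° gives BN at 76.20° from the x-axis; with |BN| = 13.8, N = (19.55, -9.146). ∠BNV = 93.5° gives NV at 162.7° from the x-axis; with |NV| = 29.0, V = (-8.134, -0.5220). ∠NVZ = 119.2° gives VZ at -136.5° from the x-axis; with |VZ| = 13.9, Z = (-18.22, -10.09). VZ ⟂ ZM, so ZM runs at -46.50°; with |ZM| = 19.8, M = (-4.588, -24.45). Then |BM| = |M − B| = 20.94.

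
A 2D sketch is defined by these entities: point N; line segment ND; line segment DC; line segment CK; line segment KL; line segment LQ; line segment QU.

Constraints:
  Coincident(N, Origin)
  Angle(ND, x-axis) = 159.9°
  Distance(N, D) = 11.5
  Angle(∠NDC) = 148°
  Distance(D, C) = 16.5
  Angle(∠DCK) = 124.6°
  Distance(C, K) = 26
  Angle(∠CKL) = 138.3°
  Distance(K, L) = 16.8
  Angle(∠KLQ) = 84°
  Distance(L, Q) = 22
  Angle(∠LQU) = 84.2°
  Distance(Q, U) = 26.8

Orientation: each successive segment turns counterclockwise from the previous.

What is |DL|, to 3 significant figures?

48.0

N is at the origin; ND runs at 159.9° with length 11.5, so D = (-10.8, 3.95). ∠NDC = 148.0° gives DC at -168° from the x-axis; with |DC| = 16.5, C = (-26.9, 0.550). ∠DCK = 124.6° gives CK at -113° from the x-axis; with |CK| = 26.0, K = (-37.0, -23.4). ∠CKL = 138.3° gives KL at -71.0° from the x-axis; with |KL| = 16.8, L = (-31.5, -39.3). Then |DL| = |L − D| = 48.0.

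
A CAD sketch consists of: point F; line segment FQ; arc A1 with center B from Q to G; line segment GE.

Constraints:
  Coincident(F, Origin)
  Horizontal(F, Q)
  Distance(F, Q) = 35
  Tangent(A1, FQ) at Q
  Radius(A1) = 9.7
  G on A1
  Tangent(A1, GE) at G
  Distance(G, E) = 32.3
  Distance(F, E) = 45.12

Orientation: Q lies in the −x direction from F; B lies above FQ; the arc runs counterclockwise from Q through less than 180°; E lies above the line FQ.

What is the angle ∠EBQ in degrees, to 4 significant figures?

154.6°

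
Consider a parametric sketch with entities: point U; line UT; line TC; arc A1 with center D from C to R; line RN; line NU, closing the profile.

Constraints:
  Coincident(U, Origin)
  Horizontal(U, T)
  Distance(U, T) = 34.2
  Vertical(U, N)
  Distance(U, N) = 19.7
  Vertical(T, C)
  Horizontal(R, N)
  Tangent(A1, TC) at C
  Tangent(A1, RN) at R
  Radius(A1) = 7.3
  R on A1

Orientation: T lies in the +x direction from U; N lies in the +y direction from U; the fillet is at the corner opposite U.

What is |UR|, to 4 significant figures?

33.34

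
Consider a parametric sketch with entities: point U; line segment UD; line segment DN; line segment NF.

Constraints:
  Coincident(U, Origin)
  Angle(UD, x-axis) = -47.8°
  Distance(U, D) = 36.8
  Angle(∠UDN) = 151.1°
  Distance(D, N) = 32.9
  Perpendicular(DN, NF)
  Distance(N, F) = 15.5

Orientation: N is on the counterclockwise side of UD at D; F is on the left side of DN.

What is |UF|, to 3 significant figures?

65.2

U is at the origin; UD runs at -47.8° with length 36.8, so D = 36.8·(cos -47.8°, sin -47.8°) = (24.7, -27.3). ∠UDN = 151.1°, so DN runs at -47.8° + (180° − 151.1°) = -18.9° from the x-axis; with |DN| = 32.9, N = D + 32.9·(cos -18.9°, sin -18.9°) = (55.8, -37.9). The perpendicularity gives NF at right angles to DN; with |NF| = 15.5 on the left of DN, F = N + 15.5·(0.324, 0.946) = (60.9, -23.3). Then |UF| = |F − U| = 65.2.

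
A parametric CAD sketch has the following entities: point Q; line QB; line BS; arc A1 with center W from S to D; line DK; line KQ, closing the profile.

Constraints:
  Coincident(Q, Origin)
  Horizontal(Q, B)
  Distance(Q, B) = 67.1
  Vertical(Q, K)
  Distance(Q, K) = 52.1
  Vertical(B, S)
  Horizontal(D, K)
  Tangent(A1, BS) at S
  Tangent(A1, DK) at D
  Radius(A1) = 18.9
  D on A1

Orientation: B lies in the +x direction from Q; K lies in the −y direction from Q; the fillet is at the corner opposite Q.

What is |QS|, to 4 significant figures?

74.86

Q is at the origin; Q and B share the same y with |QB| = 67.1 and B on the +x side, so B = (67.10, 0.000). Q and K share the same x with |QK| = 52.1 and K on the −y side, so K = (0.000, -52.10). The virtual corner opposite Q is at (67.10, -52.10). The tangent condition forces WS to be normal to BS and since A1 is tangent to DK there, WD ⟂ DK, with radius 18.9, so the center W sits 18.9 in from both sides at W = (48.20, -33.20). That places the tangent points at S = (67.10, -33.20) on BS and D = (48.20, -52.10) on DK. Then |QS| = |S − Q| = 74.86.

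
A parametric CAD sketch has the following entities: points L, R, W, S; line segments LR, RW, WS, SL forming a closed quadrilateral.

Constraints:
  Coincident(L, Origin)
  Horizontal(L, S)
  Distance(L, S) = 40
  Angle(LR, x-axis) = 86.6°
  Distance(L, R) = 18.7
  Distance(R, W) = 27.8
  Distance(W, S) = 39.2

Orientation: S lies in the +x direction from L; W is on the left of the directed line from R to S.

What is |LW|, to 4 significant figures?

42.41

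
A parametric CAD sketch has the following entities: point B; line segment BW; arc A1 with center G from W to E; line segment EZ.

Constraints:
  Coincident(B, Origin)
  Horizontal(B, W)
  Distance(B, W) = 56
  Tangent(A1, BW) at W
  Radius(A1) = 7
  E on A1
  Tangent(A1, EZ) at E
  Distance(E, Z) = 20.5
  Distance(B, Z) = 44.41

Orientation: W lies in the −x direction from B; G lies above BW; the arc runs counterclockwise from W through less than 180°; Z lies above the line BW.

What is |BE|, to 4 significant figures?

50.16

B is at the origin; B and W share the same y with |BW| = 56.0 and W on the −x side, so W = (-56.00, 0.000). Tangency of A1 to BW means the radius GW is perpendicular to BW, so G = W + (0, 7) = (-56.00, 7.000). Since GE ⟂ EZ (tangency), |GZ| = √(7.0² + 20.5²) = 21.66 regardless of where E sits on A1. So Z lies on both circle(B, 44.41) and circle(G, 21.66); the above-BW intersection is Z = (-39.26, 20.75). E is the foot of the tangent from Z: E = (-50.05, 3.318).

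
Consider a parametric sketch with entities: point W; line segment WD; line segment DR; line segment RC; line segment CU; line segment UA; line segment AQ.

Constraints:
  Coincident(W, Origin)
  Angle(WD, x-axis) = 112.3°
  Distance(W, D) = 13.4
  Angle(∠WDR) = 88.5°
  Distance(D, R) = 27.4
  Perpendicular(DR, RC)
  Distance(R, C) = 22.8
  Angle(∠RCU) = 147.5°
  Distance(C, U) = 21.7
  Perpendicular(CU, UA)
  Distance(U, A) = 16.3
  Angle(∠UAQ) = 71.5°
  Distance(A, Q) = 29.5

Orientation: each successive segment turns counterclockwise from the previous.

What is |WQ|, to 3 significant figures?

24.6

CU ⟂ UA, so UA runs at 56.3°; with |UA| = 16.3, A = (6.14, -18.0). ∠UAQ = 71.5° gives AQ at 165° from the x-axis; with |AQ| = 29.5, Q = (-22.3, -10.3). Then |WQ| = |Q − W| = 24.6.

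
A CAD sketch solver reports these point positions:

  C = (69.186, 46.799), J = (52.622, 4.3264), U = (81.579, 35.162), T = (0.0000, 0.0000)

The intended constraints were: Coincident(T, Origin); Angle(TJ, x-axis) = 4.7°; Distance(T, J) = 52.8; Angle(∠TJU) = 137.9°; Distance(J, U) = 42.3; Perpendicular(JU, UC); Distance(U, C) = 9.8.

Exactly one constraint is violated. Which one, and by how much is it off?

Distance(U, C) = 9.8 — off by 7.20.

T = (0.00, 0.00) ✓; TJ at 4.700° ✓; |TJ| = 52.80 ✓; ∠TJU = 137.9° ✓; |JU| = 42.30 ✓; ∠(JU, UC) = 90.00° ✓; |UC| = 17.00 ✗.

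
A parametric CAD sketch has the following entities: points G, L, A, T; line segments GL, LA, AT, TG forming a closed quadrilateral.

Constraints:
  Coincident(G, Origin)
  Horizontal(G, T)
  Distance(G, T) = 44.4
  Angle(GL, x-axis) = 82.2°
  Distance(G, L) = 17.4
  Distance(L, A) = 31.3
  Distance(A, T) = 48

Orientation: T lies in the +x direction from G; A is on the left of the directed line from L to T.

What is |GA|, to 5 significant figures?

47.220

Checks: GL at 82.20° ✓; |LA| = 31.30 ✓; |AT| = 48.00 ✓.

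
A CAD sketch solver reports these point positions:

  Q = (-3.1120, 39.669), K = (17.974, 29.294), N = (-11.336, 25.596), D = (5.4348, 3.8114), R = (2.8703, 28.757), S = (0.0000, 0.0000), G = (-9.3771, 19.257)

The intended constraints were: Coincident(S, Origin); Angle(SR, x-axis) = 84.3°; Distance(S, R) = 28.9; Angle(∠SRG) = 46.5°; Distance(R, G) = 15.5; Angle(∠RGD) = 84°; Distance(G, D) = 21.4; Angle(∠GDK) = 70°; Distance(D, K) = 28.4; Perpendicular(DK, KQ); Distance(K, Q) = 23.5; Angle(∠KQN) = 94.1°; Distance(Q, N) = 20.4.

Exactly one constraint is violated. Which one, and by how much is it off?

Distance(Q, N) = 20.4 — off by 4.10.

S = (0.00, 0.00) ✓; SR at 84.30° ✓; |SR| = 28.90 ✓; ∠SRG = 46.50° ✓; |RG| = 15.50 ✓; ∠RGD = 84.00° ✓; |GD| = 21.40 ✓; ∠GDK = 70.00° ✓; |DK| = 28.40 ✓; ∠(DK, KQ) = 90.00° ✓; |KQ| = 23.50 ✓; ∠KQN = 94.10° ✓; |QN| = 16.30 ✗.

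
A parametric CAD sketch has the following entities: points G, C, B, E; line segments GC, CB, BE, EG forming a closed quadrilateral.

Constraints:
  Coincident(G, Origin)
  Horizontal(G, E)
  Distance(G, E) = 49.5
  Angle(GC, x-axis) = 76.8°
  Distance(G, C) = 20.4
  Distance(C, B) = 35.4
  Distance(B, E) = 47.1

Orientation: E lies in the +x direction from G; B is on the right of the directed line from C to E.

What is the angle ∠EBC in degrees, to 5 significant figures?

71.351°

Checks: |CB| = 35.40 ✓; |BE| = 47.10 ✓.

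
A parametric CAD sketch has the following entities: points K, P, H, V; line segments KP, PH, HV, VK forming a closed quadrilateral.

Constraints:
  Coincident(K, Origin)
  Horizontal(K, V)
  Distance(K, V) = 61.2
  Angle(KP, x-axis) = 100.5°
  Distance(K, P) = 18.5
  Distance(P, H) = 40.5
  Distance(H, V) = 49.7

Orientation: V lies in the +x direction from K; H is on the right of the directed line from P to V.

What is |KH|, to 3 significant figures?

23.3

Checks: K.y = 0.00, V.y = 0.00 ✓; |PH| = 40.50 ✓; |HV| = 49.70 ✓.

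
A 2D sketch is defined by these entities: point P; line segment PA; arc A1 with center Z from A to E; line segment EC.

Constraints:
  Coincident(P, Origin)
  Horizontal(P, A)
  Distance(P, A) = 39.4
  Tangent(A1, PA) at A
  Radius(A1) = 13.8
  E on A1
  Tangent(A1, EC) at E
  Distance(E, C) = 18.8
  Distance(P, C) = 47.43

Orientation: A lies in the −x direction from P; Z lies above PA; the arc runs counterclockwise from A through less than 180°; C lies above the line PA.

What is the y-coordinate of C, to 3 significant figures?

35.7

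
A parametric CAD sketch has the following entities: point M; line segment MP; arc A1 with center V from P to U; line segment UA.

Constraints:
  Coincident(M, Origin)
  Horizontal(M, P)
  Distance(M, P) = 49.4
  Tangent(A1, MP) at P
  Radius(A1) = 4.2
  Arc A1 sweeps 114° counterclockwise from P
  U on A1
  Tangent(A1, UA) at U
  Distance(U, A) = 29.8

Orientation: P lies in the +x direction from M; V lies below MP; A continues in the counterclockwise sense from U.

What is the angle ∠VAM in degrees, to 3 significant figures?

44.2°

M is at the origin; MP is horizontal with |MP| = 49.4 and P on the +x side, so P = (49.4, 0.00). The tangent condition forces VP to be normal to MP, so V = P + (0, -4.2) = (49.4, -4.20). On A1, P sits at bearing 90° from V; a 114° counterclockwise sweep puts U at bearing 204°, so U = V + 4.2·(cos 204°, sin 204°) = (45.6, -5.91). The tangent condition forces VU to be normal to UA, so UA runs along (−sin 204°, cos 204°); with |UA| = 29.8, A = (57.7, -33.1). Then cos ∠VAM = AV·AM / (|AV||AM|), giving 44.2°.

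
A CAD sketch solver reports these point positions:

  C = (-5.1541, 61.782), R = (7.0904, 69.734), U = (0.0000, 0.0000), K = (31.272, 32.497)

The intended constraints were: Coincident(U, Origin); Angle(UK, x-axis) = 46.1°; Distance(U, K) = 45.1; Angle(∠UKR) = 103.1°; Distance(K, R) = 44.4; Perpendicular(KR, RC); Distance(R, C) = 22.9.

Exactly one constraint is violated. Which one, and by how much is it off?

Distance(R, C) = 22.9 — off by 8.30.

U = (0.00, 0.00) ✓; UK at 46.10° ✓; |UK| = 45.10 ✓; ∠UKR = 103.1° ✓; |KR| = 44.40 ✓; ∠(KR, RC) = 90.00° ✓; |RC| = 14.60 ✗.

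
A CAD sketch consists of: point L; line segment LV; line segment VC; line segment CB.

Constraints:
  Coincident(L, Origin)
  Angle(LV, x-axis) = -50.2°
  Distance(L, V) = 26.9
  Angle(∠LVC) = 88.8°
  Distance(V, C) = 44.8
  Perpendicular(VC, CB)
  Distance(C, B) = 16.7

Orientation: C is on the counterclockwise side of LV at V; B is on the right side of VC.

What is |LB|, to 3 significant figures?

62.1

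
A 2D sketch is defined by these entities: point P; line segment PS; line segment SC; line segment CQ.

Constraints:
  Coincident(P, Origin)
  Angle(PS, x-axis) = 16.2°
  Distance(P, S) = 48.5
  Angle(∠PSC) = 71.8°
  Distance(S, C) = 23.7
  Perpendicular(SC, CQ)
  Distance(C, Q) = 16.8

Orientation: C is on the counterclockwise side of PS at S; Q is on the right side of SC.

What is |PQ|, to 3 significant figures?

63.5

P is at the origin; PS runs at 16.2° with length 48.5, so S = 48.5·(cos 16.2°, sin 16.2°) = (46.6, 13.5). ∠PSC = 71.8°, so SC runs at 16.2° + (180° − 71.8°) = 124° from the x-axis; with |SC| = 23.7, C = S + 23.7·(cos 124°, sin 124°) = (33.2, 33.1). SC ⟂ CQ; with |CQ| = 16.8 on the right of SC, Q = C + 16.8·(0.825, 0.565) = (47.0, 42.6). Then |PQ| = |Q − P| = 63.5.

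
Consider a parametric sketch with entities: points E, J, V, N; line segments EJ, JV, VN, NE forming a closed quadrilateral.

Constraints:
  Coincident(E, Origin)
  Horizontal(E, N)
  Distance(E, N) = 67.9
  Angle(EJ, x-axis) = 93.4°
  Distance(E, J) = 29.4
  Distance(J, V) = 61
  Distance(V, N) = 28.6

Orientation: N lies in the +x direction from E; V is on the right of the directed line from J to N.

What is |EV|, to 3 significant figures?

44.2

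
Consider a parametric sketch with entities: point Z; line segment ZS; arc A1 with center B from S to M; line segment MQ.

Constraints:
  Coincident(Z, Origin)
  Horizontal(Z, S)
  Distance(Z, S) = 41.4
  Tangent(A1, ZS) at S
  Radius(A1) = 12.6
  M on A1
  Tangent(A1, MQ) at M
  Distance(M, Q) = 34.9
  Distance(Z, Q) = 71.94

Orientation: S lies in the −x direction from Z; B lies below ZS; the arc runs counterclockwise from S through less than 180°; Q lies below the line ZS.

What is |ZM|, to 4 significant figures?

55.45

Z is at the origin; ZS is horizontal with |ZS| = 41.4 and S on the −x side, so S = (-41.40, 0.000). Since A1 is tangent to ZS there, BS ⟂ ZS, so B = S + (0, -12.6) = (-41.40, -12.60). Since BM ⟂ MQ (tangency), |BQ| = √(12.6² + 34.9²) = 37.10 regardless of where M sits on A1. So Q lies on both circle(Z, 71.94) and circle(B, 37.10); the below-ZS intersection is Q = (-54.04, -47.48). M is the foot of the tangent from Q: M = (-54.00, -12.58).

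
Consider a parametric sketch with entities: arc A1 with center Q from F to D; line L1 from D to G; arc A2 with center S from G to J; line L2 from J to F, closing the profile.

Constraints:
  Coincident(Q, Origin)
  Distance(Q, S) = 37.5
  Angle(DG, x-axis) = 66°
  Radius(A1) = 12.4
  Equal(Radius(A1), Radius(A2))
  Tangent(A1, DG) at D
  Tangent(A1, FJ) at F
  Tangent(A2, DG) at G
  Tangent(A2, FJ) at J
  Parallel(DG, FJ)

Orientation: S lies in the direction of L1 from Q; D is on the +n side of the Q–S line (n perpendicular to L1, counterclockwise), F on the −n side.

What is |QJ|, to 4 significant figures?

39.50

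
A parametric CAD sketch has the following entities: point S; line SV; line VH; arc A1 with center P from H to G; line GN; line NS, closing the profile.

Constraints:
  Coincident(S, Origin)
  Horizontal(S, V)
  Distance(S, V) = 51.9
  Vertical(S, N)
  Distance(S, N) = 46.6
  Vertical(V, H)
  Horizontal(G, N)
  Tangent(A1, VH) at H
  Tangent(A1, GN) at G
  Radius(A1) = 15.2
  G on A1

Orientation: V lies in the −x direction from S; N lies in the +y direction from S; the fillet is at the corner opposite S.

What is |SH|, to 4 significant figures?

60.66

S is at the origin; SV is horizontal with |SV| = 51.9 and V on the −x side, so V = (-51.90, 0.000). S and N share the same x with |SN| = 46.6 and N on the +y side, so N = (0.000, 46.60). The virtual corner opposite S is at (-51.90, 46.60). Tangency of A1 to VH means the radius PH is perpendicular to VH and since A1 is tangent to GN there, PG ⟂ GN, with radius 15.2, so the center P sits 15.2 in from both sides at P = (-36.70, 31.40). That places the tangent points at H = (-51.90, 31.40) on VH and G = (-36.70, 46.60) on GN. Then |SH| = |H − S| = 60.66.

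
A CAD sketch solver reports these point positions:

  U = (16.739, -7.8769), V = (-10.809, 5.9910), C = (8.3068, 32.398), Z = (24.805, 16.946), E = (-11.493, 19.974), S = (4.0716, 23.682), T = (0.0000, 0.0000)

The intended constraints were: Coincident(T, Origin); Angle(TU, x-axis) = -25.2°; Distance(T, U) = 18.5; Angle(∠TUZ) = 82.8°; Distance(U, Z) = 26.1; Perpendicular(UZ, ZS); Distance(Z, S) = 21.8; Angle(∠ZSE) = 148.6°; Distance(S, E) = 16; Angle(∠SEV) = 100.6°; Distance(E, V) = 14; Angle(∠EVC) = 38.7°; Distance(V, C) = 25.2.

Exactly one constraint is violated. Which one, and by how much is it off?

Distance(V, C) = 25.2 — off by 7.40.

T = (0.00, 0.00) ✓; TU at -25.20° ✓; |TU| = 18.50 ✓; ∠TUZ = 82.80° ✓; |UZ| = 26.10 ✓; ∠(UZ, ZS) = 90.00° ✓; |ZS| = 21.80 ✓; ∠ZSE = 148.6° ✓; |SE| = 16.00 ✓; ∠SEV = 100.6° ✓; |EV| = 14.00 ✓; ∠EVC = 38.70° ✓; |VC| = 32.60 ✗.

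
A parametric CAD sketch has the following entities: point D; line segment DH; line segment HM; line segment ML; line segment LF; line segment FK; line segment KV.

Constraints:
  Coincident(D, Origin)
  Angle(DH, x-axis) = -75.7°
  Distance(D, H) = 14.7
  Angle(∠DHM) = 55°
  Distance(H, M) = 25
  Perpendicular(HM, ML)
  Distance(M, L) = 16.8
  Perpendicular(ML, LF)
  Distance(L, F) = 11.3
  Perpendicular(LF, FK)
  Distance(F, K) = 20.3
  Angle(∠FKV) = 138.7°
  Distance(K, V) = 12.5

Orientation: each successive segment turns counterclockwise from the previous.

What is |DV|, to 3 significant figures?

28.4

D is at the origin; DH runs at -75.7° with length 14.7, so H = (3.63, -14.2). ∠DHM = 55.0° gives HM at 49.3° from the x-axis; with |HM| = 25.0, M = (19.9, 4.71). The perpendicularity gives ML at right angles to HM, so ML runs at 139°; with |ML| = 16.8, L = (7.20, 15.7). The perpendicularity gives LF at right angles to ML, so LF runs at -131°; with |LF| = 11.3, F = (-0.172, 7.10). The perpendicularity gives FK at right angles to LF, so FK runs at -40.7°; with |FK| = 20.3, K = (15.2, -6.14). ∠FKV = 138.7° gives KV at 0.600° from the x-axis; with |KV| = 12.5, V = (27.7, -6.01). Then |DV| = |V − D| = 28.4.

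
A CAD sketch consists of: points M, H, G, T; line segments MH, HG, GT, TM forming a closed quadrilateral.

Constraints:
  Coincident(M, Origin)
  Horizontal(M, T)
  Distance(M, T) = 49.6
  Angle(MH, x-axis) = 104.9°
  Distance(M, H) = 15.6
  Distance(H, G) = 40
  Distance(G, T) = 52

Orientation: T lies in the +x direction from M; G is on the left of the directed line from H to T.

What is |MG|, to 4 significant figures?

50.19

M is at the origin; M and T share the same y with |MT| = 49.6 and T in +x, so T = (49.6, 0). MH runs at 104.9° with |MH| = 15.6, so H = (-4.011, 15.08). G is determined by |HG| = 40.0 and |GT| = 52.0 together: it lies at the intersection of circle(H, 40.0) and circle(T, 52.0). With |HT| = 55.69, the foot of the radical line on HT is 17.93 from H and the perpendicular offset is √(40.0² − 17.93²) = 35.75. Taking the left-of-HT solution: G = (22.93, 44.64).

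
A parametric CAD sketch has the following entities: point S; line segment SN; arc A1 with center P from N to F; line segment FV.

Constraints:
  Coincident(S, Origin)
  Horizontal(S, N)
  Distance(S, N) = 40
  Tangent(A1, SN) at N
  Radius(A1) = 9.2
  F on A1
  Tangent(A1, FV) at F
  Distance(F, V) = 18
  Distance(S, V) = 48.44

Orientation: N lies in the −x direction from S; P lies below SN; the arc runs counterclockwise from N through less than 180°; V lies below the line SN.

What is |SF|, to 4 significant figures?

49.86

Checks: |PF| = 9.200 ✓; ∠(PF, FV) = 90.00° ✓; |FV| = 18.00 ✓; |SV| = 48.44 ✓.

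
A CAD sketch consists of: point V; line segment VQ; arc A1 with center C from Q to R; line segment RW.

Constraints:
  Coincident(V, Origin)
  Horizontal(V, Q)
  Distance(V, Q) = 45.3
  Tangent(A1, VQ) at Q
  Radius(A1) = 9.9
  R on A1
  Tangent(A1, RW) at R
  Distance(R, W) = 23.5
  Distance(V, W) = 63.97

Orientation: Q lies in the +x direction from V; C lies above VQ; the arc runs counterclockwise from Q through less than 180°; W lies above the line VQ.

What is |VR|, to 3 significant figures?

56.1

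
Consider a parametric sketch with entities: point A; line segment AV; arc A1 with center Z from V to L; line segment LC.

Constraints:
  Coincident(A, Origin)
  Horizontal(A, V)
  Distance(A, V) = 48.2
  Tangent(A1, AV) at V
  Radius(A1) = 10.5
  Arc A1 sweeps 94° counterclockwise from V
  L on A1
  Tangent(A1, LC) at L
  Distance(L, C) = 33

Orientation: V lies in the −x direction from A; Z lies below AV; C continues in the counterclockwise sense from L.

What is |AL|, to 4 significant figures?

59.74

A is at the origin; AV is horizontal with |AV| = 48.2 and V on the −x side, so V = (-48.20, 0.000). Since A1 is tangent to AV there, ZV ⟂ AV, so Z = V + (0, -10.5) = (-48.20, -10.50). On A1, V sits at bearing 90° from Z; a 94° counterclockwise sweep puts L at bearing 184°, so L = Z + 10.5·(cos 184°, sin 184°) = (-58.67, -11.23). Then |AL| = |L − A| = 59.74.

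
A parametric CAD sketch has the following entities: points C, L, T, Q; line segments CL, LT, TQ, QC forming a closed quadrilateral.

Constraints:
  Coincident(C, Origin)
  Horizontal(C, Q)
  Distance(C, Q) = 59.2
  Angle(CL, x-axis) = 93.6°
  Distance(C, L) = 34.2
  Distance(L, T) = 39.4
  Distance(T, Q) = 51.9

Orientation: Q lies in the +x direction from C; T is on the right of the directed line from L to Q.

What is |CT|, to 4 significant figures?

8.502

Checks: |LT| = 39.40 ✓; |TQ| = 51.90 ✓.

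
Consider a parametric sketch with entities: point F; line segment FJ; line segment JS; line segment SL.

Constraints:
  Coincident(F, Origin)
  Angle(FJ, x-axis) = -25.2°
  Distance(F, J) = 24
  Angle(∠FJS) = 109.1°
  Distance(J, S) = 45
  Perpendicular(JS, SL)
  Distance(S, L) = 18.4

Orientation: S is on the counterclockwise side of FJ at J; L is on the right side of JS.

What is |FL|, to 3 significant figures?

66.9

F is at the origin; FJ runs at -25.2° with length 24.0, so J = 24.0·(cos -25.2°, sin -25.2°) = (21.7, -10.2). ∠FJS = 109.1°, so JS runs at -25.2° + (180° − 109.1°) = 45.7° from the x-axis; with |JS| = 45.0, S = J + 45.0·(cos 45.7°, sin 45.7°) = (53.1, 22.0). JS ⟂ SL; with |SL| = 18.4 on the right of JS, L = S + 18.4·(0.716, -0.698) = (66.3, 9.14). Then |FL| = |L − F| = 66.9.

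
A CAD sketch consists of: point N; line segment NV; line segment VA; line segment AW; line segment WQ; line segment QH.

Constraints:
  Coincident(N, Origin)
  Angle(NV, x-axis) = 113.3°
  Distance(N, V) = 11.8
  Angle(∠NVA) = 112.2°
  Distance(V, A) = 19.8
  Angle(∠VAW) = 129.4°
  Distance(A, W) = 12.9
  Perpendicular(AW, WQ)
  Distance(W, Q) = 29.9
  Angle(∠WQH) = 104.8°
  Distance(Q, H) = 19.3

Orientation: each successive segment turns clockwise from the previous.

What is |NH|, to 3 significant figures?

9.23

The perpendicularity gives WQ at right angles to AW, so WQ runs at -95.1°; with |WQ| = 29.9, Q = (19.4, -5.97). ∠WQH = 104.8° gives QH at -170° from the x-axis; with |QH| = 19.3, H = (0.377, -9.22). Then |NH| = |H − N| = 9.23.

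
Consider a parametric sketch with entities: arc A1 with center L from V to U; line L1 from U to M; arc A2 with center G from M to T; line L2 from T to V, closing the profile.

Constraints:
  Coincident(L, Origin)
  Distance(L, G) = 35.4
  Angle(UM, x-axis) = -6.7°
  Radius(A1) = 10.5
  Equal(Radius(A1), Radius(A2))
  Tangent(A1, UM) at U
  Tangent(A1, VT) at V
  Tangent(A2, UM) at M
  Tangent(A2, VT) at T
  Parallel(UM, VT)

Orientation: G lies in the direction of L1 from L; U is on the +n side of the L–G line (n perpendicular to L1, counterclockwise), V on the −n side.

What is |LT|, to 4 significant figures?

36.92

The slot axis is L1's direction at -6.7°, so u = (cos -6.7°, sin -6.7°) = (0.9932, -0.1167) and n = (−sin -6.7°, cos -6.7°) = (0.1167, 0.9932). L is at the origin and G lies 35.4 along u from L, so G = 35.4·u = (35.16, -4.130). Tangency of A1 to both parallel lines with radius 10.5 puts U and V at L ± 10.5·n: U = (1.225, 10.43), V = (-1.225, -10.43). Equal radii place M and T the same way about G: M = G + 10.5·n = (36.38, 6.298), T = G − 10.5·n = (33.93, -14.56). Then |LT| = |T − L| = 36.92.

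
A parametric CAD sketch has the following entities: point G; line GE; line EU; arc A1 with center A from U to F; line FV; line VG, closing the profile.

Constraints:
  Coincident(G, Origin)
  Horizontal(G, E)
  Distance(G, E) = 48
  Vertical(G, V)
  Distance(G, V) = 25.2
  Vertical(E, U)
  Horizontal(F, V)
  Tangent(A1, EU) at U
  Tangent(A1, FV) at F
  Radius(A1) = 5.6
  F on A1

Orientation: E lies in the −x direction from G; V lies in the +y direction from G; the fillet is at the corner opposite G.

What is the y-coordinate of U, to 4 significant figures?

19.60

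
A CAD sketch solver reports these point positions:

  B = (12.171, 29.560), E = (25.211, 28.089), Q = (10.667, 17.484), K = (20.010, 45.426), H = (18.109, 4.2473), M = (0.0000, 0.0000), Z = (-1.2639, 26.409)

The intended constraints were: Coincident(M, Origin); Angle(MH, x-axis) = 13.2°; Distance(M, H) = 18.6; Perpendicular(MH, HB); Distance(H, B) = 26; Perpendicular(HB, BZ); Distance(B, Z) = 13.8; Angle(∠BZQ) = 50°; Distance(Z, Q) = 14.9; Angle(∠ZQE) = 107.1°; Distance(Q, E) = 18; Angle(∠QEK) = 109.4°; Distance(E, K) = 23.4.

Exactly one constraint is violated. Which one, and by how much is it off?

Distance(E, K) = 23.4 — off by 5.30.

M = (0.00, 0.00) ✓; MH at 13.20° ✓; |MH| = 18.60 ✓; ∠(MH, HB) = 90.00° ✓; |HB| = 26.00 ✓; ∠(HB, BZ) = 90.00° ✓; |BZ| = 13.80 ✓; ∠BZQ = 50.00° ✓; |ZQ| = 14.90 ✓; ∠ZQE = 107.1° ✓; |QE| = 18.00 ✓; ∠QEK = 109.4° ✓; |EK| = 18.10 ✗.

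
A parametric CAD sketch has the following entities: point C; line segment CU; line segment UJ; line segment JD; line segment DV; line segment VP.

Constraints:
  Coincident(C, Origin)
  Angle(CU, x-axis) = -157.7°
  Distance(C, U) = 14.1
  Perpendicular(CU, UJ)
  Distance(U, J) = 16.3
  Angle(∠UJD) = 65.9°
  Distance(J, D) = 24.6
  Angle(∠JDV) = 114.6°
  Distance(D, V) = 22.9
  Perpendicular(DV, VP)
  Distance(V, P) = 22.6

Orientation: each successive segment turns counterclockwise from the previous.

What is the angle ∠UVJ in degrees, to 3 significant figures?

19.2°

C is at the origin; CU runs at -157.7° with length 14.1, so U = (-13.0, -5.35). The perpendicularity gives UJ at right angles to CU, so UJ runs at -67.7°; with |UJ| = 16.3, J = (-6.86, -20.4). ∠UJD = 65.9° gives JD at 46.4° from the x-axis; with |JD| = 24.6, D = (10.1, -2.62). ∠JDV = 114.6° gives DV at 112° from the x-axis; with |DV| = 22.9, V = (1.60, 18.6). Then cos ∠UVJ = VU·VJ / (|VU||VJ|), giving 19.2°.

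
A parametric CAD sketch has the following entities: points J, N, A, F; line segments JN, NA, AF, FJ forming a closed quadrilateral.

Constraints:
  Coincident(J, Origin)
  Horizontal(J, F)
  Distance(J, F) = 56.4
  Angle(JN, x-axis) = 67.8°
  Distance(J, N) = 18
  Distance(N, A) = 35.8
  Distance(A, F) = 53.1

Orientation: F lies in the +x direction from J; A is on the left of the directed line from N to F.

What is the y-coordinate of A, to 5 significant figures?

45.162

J is at the origin; JF is horizontal with |JF| = 56.4 and F in +x, so F = (56.4, 0). JN runs at 67.8° with |JN| = 18.0, so N = (6.8011, 16.666). A is determined by |NA| = 35.8 and |AF| = 53.1 together: it lies at the intersection of circle(N, 35.8) and circle(F, 53.1). With |NF| = 52.324, the foot of the radical line on NF is 11.465 from N and the perpendicular offset is √(35.8² − 11.465²) = 33.914. Taking the left-of-NF solution: A = (28.471, 45.162).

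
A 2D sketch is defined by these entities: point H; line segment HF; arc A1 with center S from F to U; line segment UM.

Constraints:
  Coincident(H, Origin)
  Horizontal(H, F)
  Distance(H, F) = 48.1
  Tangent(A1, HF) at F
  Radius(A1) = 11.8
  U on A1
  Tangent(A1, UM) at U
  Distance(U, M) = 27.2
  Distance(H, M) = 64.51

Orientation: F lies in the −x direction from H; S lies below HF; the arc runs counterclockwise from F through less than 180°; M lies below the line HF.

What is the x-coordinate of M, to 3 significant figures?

-49.5

H is at the origin; H and F share the same y with |HF| = 48.1 and F on the −x side, so F = (-48.1, 0.00). Since A1 is tangent to HF there, SF ⟂ HF, so S = F + (0, -11.8) = (-48.1, -11.8). Since SU ⟂ UM (tangency), |SM| = √(11.8² + 27.2²) = 29.6 regardless of where U sits on A1. So M lies on both circle(H, 64.51) and circle(S, 29.6); the below-HF intersection is M = (-49.5, -41.4). U is the foot of the tangent from M: U = (-59.1, -16.0).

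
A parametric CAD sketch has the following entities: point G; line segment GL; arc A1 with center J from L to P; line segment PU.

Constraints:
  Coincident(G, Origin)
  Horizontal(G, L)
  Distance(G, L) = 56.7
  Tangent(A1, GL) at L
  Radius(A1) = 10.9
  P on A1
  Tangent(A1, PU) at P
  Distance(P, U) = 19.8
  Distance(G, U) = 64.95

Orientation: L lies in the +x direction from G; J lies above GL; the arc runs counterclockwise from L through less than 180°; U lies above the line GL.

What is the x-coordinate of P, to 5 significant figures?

65.996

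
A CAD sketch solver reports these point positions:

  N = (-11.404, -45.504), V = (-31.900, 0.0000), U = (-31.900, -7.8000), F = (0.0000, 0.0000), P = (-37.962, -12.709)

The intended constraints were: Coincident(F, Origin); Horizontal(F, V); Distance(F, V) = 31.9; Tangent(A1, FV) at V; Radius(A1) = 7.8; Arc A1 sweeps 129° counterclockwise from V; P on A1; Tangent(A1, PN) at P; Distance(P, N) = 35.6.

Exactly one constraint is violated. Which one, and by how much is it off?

Distance(P, N) = 35.6 — off by 6.60.

F = (0.00, 0.00) ✓; F.y = 0.00, V.y = 0.00 ✓; |FV| = 31.90 ✓; ∠(UV, VF) = 90.00° ✓; |UV| = 7.800 ✓; bearing(U→P) − bearing(U→V) = 129.0° ✓; |UP| = 7.800 ✓; ∠(UP, PN) = 90.00° ✓; |PN| = 42.20 ✗.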